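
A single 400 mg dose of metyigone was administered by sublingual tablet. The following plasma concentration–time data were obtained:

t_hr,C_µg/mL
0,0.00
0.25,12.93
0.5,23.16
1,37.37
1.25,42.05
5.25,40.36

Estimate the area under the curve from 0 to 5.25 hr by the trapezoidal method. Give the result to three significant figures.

AUC = 196 µg/mL·hr

Trapezoidal AUC_0→5.25:
  [0→0.25]: (0.00+12.93)/2 × 0.25 = 1.61625
  [0.25→0.5]: (12.93+23.16)/2 × 0.25 = 4.51125
  [0.5→1]: (23.16+37.37)/2 × 0.5 = 15.1325
  [1→1.25]: (37.37+42.05)/2 × 0.25 = 9.9275
  [1.25→5.25]: (42.05+40.36)/2 × 4 = 164.82
  Sum = 196.0075 µg/mL·hr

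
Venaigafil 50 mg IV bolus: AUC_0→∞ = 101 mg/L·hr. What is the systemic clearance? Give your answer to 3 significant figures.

CL = Dose_iv / AUC_0→∞
   = 50 / 101 = 0.49505 L/hr

CL = 0.495 L/hr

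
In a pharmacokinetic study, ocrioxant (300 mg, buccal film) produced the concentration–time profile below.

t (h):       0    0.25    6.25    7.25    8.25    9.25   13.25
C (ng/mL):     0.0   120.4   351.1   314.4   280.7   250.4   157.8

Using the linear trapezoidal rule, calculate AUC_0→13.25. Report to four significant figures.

Trapezoidal AUC_0→13.25:
  [0→0.25]: (0.0+120.4)/2 × 0.25 = 15.05
  [0.25→6.25]: (120.4+351.1)/2 × 6 = 1414.5
  [6.25→7.25]: (351.1+314.4)/2 × 1 = 332.75
  [7.25→8.25]: (314.4+280.7)/2 × 1 = 297.55
  [8.25→9.25]: (280.7+250.4)/2 × 1 = 265.55
  [9.25→13.25]: (250.4+157.8)/2 × 4 = 816.4
  Sum = 3141.8 ng/mL·h

AUC = 3142 ng/mL·h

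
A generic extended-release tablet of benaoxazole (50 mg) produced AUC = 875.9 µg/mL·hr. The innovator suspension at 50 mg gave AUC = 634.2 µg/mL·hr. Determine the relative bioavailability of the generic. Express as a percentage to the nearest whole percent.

F_rel = 138%

F_rel = (AUC_test/D_test) / (AUC_ref/D_ref)
      = (875.9/50) / (634.2/50)
      = 17.518 / 12.684 = 1.3811 = 138.11%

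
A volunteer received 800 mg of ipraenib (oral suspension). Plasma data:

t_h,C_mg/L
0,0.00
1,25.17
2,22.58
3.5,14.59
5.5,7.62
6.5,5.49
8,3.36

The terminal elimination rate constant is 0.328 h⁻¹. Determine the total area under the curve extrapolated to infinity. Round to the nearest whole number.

AUC = 110 mg/L·h

Trapezoidal AUC_0→8:
  [0→1]: (0.00+25.17)/2 × 1 = 12.585
  [1→2]: (25.17+22.58)/2 × 1 = 23.875
  [2→3.5]: (22.58+14.59)/2 × 1.5 = 27.8775
  [3.5→5.5]: (14.59+7.62)/2 × 2 = 22.21
  [5.5→6.5]: (7.62+5.49)/2 × 1 = 6.555
  [6.5→8]: (5.49+3.36)/2 × 1.5 = 6.6375
  Sum = 99.74 mg/L·h
Extrapolated tail: C_last / k_e = 3.36 / 0.328 = 10.244
AUC_0→∞ = 99.74 + 10.244 = 109.984 mg/L·h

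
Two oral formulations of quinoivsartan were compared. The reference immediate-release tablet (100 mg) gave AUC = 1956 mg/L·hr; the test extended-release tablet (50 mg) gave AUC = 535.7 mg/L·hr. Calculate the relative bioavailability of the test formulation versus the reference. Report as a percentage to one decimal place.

F_rel = (AUC_test/D_test) / (AUC_ref/D_ref)
      = (535.7/50) / (1956/100)
      = 10.714 / 19.56 = 0.5478 = 54.78%

F_rel = 54.8%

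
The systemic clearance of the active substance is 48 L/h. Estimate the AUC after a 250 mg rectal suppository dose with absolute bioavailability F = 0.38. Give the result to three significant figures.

AUC = 1.98 mg/L·h

AUC_0→∞ = F × Dose / CL
        = 0.38 × 250 / 48 = 1.97917 mg/L·h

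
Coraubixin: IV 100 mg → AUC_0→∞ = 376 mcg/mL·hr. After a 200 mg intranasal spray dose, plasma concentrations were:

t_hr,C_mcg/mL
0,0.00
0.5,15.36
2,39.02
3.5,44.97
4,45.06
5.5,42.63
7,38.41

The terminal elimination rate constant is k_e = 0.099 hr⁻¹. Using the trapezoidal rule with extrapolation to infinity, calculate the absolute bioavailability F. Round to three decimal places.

Trapezoidal AUC_0→7 (intranasal spray):
  [0→0.5]: (0.00+15.36)/2 × 0.5 = 3.84
  [0.5→2]: (15.36+39.02)/2 × 1.5 = 40.785
  [2→3.5]: (39.02+44.97)/2 × 1.5 = 62.9925
  [3.5→4]: (44.97+45.06)/2 × 0.5 = 22.5075
  [4→5.5]: (45.06+42.63)/2 × 1.5 = 65.7675
  [5.5→7]: (42.63+38.41)/2 × 1.5 = 60.78
  Sum = 256.6725 mcg/mL·hr
Tail: C_last/k_e = 38.41/0.099 = 387.980
AUC_0→∞ (intranasal spray) = 256.6725 + 387.980 = 644.6525 mcg/mL·hr
F = (AUC_ev/D_ev)/(AUC_iv/D_iv) = (644.6525/200)/(376/100) = 3.2232625/3.76 = 0.8573

F = 0.857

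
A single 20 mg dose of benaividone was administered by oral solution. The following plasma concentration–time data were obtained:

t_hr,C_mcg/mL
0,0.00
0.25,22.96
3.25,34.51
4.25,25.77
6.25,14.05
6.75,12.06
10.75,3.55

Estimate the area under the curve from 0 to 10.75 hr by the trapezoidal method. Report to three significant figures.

AUC = 197 mcg/mL·hr

Trapezoidal AUC_0→10.75:
  [0→0.25]: (0.00+22.96)/2 × 0.25 = 2.87
  [0.25→3.25]: (22.96+34.51)/2 × 3 = 86.205
  [3.25→4.25]: (34.51+25.77)/2 × 1 = 30.14
  [4.25→6.25]: (25.77+14.05)/2 × 2 = 39.82
  [6.25→6.75]: (14.05+12.06)/2 × 0.5 = 6.5275
  [6.75→10.75]: (12.06+3.55)/2 × 4 = 31.22
  Sum = 196.7825 mcg/mL·hr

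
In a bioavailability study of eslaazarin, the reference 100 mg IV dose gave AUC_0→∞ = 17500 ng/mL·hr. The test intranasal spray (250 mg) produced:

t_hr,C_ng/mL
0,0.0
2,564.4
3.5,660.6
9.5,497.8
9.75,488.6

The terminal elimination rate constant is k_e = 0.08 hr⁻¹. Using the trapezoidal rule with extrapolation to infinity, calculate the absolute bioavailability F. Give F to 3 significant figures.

Trapezoidal AUC_0→9.75 (intranasal spray):
  [0→2]: (0.0+564.4)/2 × 2 = 564.4
  [2→3.5]: (564.4+660.6)/2 × 1.5 = 918.75
  [3.5→9.5]: (660.6+497.8)/2 × 6 = 3475.2
  [9.5→9.75]: (497.8+488.6)/2 × 0.25 = 123.3
  Sum = 5081.65 ng/mL·hr
Tail: C_last/k_e = 488.6/0.08 = 6107.500
AUC_0→∞ (intranasal spray) = 5081.65 + 6107.500 = 11189.15 ng/mL·hr
F = (AUC_ev/D_ev)/(AUC_iv/D_iv) = (11189.15/250)/(17500/100) = 44.7566/175 = 0.2558

F = 0.256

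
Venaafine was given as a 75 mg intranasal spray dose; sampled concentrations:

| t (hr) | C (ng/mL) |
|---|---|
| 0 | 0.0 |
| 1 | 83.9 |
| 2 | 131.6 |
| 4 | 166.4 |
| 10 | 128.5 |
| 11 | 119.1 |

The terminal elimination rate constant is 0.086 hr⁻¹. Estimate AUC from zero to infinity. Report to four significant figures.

Trapezoidal AUC_0→11:
  [0→1]: (0.0+83.9)/2 × 1 = 41.95
  [1→2]: (83.9+131.6)/2 × 1 = 107.75
  [2→4]: (131.6+166.4)/2 × 2 = 298.0
  [4→10]: (166.4+128.5)/2 × 6 = 884.7
  [10→11]: (128.5+119.1)/2 × 1 = 123.8
  Sum = 1456.2 ng/mL·hr
Extrapolated tail: C_last / k_e = 119.1 / 0.086 = 1384.884
AUC_0→∞ = 1456.2 + 1384.884 = 2841.084 ng/mL·hr

AUC = 2841 ng/mL·hr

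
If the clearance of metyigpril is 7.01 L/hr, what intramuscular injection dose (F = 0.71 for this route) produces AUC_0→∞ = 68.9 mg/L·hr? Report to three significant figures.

Dose = 680 mg

Dose = CL × AUC_0→∞ / F
     = 7.01 × 68.9 / 0.71 = 680.266 mg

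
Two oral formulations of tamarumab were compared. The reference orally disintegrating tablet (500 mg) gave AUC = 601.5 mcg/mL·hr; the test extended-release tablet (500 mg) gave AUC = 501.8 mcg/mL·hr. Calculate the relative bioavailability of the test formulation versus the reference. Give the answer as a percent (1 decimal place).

F_rel = 83.4%

F_rel = (AUC_test/D_test) / (AUC_ref/D_ref)
      = (501.8/500) / (601.5/500)
      = 1.0036 / 1.203 = 0.8342 = 83.42%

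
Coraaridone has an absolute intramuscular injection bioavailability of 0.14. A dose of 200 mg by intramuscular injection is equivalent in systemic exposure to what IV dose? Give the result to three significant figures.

D_iv = 28.0 mg

Systemic exposure from an extravascular dose = F × D_ev, so the equivalent IV dose is F × D_ev.
D_iv = F × D_ev = 0.14 × 200 = 28 mg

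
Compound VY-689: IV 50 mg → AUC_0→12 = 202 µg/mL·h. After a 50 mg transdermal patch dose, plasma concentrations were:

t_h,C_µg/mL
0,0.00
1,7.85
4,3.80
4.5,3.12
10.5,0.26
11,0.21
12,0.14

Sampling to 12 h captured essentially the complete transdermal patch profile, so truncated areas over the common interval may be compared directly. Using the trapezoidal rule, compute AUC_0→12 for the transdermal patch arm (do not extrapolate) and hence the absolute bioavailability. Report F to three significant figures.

Trapezoidal AUC_0→12 (transdermal patch):
  [0→1]: (0.00+7.85)/2 × 1 = 3.925
  [1→4]: (7.85+3.80)/2 × 3 = 17.475
  [4→4.5]: (3.80+3.12)/2 × 0.5 = 1.73
  [4.5→10.5]: (3.12+0.26)/2 × 6 = 10.14
  [10.5→11]: (0.26+0.21)/2 × 0.5 = 0.1175
  [11→12]: (0.21+0.14)/2 × 1 = 0.175
  Sum = 33.5625 µg/mL·h
F = (AUC_ev/D_ev)/(AUC_iv/D_iv) = (33.5625/50)/(202/50) = 0.67125/4.04 = 0.1662

F = 0.166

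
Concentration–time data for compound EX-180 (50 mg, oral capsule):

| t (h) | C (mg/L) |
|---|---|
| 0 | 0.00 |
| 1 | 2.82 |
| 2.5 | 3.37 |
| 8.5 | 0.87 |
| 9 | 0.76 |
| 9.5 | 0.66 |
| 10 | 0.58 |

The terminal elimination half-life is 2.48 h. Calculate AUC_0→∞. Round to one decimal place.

AUC = 21.9 mg/L·h

Trapezoidal AUC_0→10:
  [0→1]: (0.00+2.82)/2 × 1 = 1.41
  [1→2.5]: (2.82+3.37)/2 × 1.5 = 4.6425
  [2.5→8.5]: (3.37+0.87)/2 × 6 = 12.72
  [8.5→9]: (0.87+0.76)/2 × 0.5 = 0.4075
  [9→9.5]: (0.76+0.66)/2 × 0.5 = 0.355
  [9.5→10]: (0.66+0.58)/2 × 0.5 = 0.31
  Sum = 19.845 mg/L·h
k_e = ln2 / t½ = 0.693147 / 2.48 = 0.2795 h^-1
Extrapolated tail: C_last / k_e = 0.58 / 0.2795 = 2.075
AUC_0→∞ = 19.845 + 2.075 = 21.92 mg/L·h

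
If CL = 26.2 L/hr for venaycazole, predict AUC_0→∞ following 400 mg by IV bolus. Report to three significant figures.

AUC = 15.3 mg/L·hr

AUC_0→∞ = Dose_iv / CL
        = 400 / 26.2 = 15.2672 mg/L·hr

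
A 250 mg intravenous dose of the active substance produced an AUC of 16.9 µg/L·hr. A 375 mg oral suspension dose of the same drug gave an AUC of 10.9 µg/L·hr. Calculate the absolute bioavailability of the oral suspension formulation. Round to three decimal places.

F = 0.430

F = (AUC_ev / D_ev) / (AUC_iv / D_iv)
  = (10.9/375) / (16.9/250)
  = 0.0290667 / 0.0676 = 0.4300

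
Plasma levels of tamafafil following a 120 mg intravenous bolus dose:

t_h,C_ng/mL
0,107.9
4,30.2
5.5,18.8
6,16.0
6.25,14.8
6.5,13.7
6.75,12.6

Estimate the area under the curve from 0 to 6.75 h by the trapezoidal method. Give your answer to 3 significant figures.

Trapezoidal AUC_0→6.75:
  [0→4]: (107.9+30.2)/2 × 4 = 276.2
  [4→5.5]: (30.2+18.8)/2 × 1.5 = 36.75
  [5.5→6]: (18.8+16.0)/2 × 0.5 = 8.7
  [6→6.25]: (16.0+14.8)/2 × 0.25 = 3.85
  [6.25→6.5]: (14.8+13.7)/2 × 0.25 = 3.5625
  [6.5→6.75]: (13.7+12.6)/2 × 0.25 = 3.2875
  Sum = 332.35 ng/mL·h

AUC = 332 ng/mL·h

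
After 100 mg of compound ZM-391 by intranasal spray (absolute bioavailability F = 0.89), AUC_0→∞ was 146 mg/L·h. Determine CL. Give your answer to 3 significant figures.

CL = F × Dose / AUC_0→∞
   = 0.89 × 100 / 146 = 0.609589 L/h

CL = 0.610 L/h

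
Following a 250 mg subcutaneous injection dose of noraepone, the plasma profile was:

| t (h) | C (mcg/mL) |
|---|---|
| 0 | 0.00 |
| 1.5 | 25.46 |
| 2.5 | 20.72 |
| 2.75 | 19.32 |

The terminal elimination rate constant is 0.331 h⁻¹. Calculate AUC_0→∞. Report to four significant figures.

Trapezoidal AUC_0→2.75:
  [0→1.5]: (0.00+25.46)/2 × 1.5 = 19.095
  [1.5→2.5]: (25.46+20.72)/2 × 1 = 23.09
  [2.5→2.75]: (20.72+19.32)/2 × 0.25 = 5.005
  Sum = 47.19 mcg/mL·h
Extrapolated tail: C_last / k_e = 19.32 / 0.331 = 58.369
AUC_0→∞ = 47.19 + 58.369 = 105.559 mcg/mL·h

AUC = 105.6 mcg/mL·h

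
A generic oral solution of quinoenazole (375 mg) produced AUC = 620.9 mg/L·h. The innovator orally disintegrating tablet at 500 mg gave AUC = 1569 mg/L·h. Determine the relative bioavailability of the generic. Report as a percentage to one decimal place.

F_rel = 52.8%

F_rel = (AUC_test/D_test) / (AUC_ref/D_ref)
      = (620.9/375) / (1569/500)
      = 1.65573 / 3.138 = 0.5276 = 52.76%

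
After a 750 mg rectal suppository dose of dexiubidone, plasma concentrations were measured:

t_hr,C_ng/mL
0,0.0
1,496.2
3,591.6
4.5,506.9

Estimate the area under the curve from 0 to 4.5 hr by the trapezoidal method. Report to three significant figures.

AUC = 2160 ng/mL·hr

Trapezoidal AUC_0→4.5:
  [0→1]: (0.0+496.2)/2 × 1 = 248.1
  [1→3]: (496.2+591.6)/2 × 2 = 1087.8
  [3→4.5]: (591.6+506.9)/2 × 1.5 = 823.875
  Sum = 2159.775 ng/mL·hr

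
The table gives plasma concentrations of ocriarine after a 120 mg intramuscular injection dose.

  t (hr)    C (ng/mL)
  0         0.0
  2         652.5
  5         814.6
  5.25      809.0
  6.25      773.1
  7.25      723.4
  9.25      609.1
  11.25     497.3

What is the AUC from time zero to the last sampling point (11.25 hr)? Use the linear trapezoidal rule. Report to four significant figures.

Trapezoidal AUC_0→11.25:
  [0→2]: (0.0+652.5)/2 × 2 = 652.5
  [2→5]: (652.5+814.6)/2 × 3 = 2200.65
  [5→5.25]: (814.6+809.0)/2 × 0.25 = 202.95
  [5.25→6.25]: (809.0+773.1)/2 × 1 = 791.05
  [6.25→7.25]: (773.1+723.4)/2 × 1 = 748.25
  [7.25→9.25]: (723.4+609.1)/2 × 2 = 1332.5
  [9.25→11.25]: (609.1+497.3)/2 × 2 = 1106.4
  Sum = 7034.3 ng/mL·hr

AUC = 7034 ng/mL·hr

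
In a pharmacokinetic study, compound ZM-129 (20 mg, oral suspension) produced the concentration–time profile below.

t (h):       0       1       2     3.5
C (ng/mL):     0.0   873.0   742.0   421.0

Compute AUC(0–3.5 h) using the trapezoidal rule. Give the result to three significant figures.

AUC = 2120 ng/mL·h

Trapezoidal AUC_0→3.5:
  [0→1]: (0.0+873.0)/2 × 1 = 436.5
  [1→2]: (873.0+742.0)/2 × 1 = 807.5
  [2→3.5]: (742.0+421.0)/2 × 1.5 = 872.25
  Sum = 2116.25 ng/mL·h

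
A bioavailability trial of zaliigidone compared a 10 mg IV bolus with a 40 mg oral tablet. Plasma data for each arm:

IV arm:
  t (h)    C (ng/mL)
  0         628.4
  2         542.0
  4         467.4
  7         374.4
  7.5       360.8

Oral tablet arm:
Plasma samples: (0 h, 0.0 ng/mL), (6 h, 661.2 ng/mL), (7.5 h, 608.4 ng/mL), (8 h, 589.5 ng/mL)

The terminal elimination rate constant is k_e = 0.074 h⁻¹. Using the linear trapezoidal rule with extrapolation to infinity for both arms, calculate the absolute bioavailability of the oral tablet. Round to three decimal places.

Trapezoidal AUC_0→7.5 (IV):
  [0→2]: (628.4+542.0)/2 × 2 = 1170.4
  [2→4]: (542.0+467.4)/2 × 2 = 1009.4
  [4→7]: (467.4+374.4)/2 × 3 = 1262.7
  [7→7.5]: (374.4+360.8)/2 × 0.5 = 183.8
  Sum = 3626.3 ng/mL·h
IV tail: 360.8/0.074 = 4875.676; AUC_iv,0→∞ = 3626.3 + 4875.676 = 8501.976 ng/mL·h
Trapezoidal AUC_0→8 (oral tablet):
  [0→6]: (0.0+661.2)/2 × 6 = 1983.6
  [6→7.5]: (661.2+608.4)/2 × 1.5 = 952.2
  [7.5→8]: (608.4+589.5)/2 × 0.5 = 299.475
  Sum = 3235.275 ng/mL·h
oral tablet tail: 589.5/0.074 = 7966.216; AUC_ev,0→∞ = 3235.275 + 7966.216 = 11201.491 ng/mL·h
F = (AUC_ev/D_ev)/(AUC_iv/D_iv) = (11201.491/40)/(8501.976/10) = 280.037/850.1976 = 0.3294

F = 0.329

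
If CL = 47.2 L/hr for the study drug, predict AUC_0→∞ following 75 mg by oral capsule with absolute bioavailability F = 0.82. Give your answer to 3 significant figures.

AUC_0→∞ = F × Dose / CL
        = 0.82 × 75 / 47.2 = 1.30297 mg/L·hr

AUC = 1.30 mg/L·hr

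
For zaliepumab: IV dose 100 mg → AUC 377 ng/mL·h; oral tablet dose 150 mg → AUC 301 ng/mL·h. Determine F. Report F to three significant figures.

F = 0.532

F = (AUC_ev / D_ev) / (AUC_iv / D_iv)
  = (301/150) / (377/100)
  = 2.00667 / 3.77 = 0.5323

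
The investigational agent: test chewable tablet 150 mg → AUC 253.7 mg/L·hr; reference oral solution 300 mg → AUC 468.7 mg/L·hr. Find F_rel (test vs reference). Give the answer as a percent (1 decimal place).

F_rel = 108.3%

F_rel = (AUC_test/D_test) / (AUC_ref/D_ref)
      = (253.7/150) / (468.7/300)
      = 1.69133 / 1.56233 = 1.0826 = 108.26%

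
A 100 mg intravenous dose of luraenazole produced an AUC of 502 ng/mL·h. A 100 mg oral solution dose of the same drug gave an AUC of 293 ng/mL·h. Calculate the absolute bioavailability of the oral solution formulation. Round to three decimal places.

F = (AUC_ev / D_ev) / (AUC_iv / D_iv)
  = (293/100) / (502/100)
  = 2.93 / 5.02 = 0.5837

F = 0.584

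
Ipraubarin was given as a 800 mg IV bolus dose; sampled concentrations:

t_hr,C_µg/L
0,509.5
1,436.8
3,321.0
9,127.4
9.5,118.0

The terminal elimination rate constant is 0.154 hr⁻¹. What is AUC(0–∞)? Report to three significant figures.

AUC = 3400 µg/L·hr

Trapezoidal AUC_0→9.5:
  [0→1]: (509.5+436.8)/2 × 1 = 473.15
  [1→3]: (436.8+321.0)/2 × 2 = 757.8
  [3→9]: (321.0+127.4)/2 × 6 = 1345.2
  [9→9.5]: (127.4+118.0)/2 × 0.5 = 61.35
  Sum = 2637.5 µg/L·hr
Extrapolated tail: C_last / k_e = 118.0 / 0.154 = 766.234
AUC_0→∞ = 2637.5 + 766.234 = 3403.734 µg/L·hr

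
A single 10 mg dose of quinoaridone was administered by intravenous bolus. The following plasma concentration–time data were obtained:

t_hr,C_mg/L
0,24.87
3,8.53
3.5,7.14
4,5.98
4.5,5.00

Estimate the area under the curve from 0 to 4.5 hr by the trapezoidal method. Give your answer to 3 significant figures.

Trapezoidal AUC_0→4.5:
  [0→3]: (24.87+8.53)/2 × 3 = 50.1
  [3→3.5]: (8.53+7.14)/2 × 0.5 = 3.9175
  [3.5→4]: (7.14+5.98)/2 × 0.5 = 3.28
  [4→4.5]: (5.98+5.00)/2 × 0.5 = 2.745
  Sum = 60.0425 mg/L·hr

AUC = 60.0 mg/L·hr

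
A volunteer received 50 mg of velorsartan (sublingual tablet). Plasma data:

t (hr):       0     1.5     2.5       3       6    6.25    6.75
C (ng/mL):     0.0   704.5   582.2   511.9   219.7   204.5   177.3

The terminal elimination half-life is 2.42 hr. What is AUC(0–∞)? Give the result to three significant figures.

AUC = 3310 ng/mL·hr

Trapezoidal AUC_0→6.75:
  [0→1.5]: (0.0+704.5)/2 × 1.5 = 528.375
  [1.5→2.5]: (704.5+582.2)/2 × 1 = 643.35
  [2.5→3]: (582.2+511.9)/2 × 0.5 = 273.525
  [3→6]: (511.9+219.7)/2 × 3 = 1097.4
  [6→6.25]: (219.7+204.5)/2 × 0.25 = 53.025
  [6.25→6.75]: (204.5+177.3)/2 × 0.5 = 95.45
  Sum = 2691.125 ng/mL·hr
k_e = ln2 / t½ = 0.693147 / 2.42 = 0.2864 hr^-1
Extrapolated tail: C_last / k_e = 177.3 / 0.2864 = 619.064
AUC_0→∞ = 2691.125 + 619.064 = 3310.189 ng/mL·hr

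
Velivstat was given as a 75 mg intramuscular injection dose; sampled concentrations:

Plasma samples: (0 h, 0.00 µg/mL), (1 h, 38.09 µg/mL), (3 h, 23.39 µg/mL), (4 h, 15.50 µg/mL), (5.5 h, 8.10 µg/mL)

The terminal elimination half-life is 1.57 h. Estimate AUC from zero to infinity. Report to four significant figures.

Trapezoidal AUC_0→5.5:
  [0→1]: (0.00+38.09)/2 × 1 = 19.045
  [1→3]: (38.09+23.39)/2 × 2 = 61.48
  [3→4]: (23.39+15.50)/2 × 1 = 19.445
  [4→5.5]: (15.50+8.10)/2 × 1.5 = 17.7
  Sum = 117.67 µg/mL·h
k_e = ln2 / t½ = 0.693147 / 1.57 = 0.4415 h^-1
Extrapolated tail: C_last / k_e = 8.10 / 0.4415 = 18.347
AUC_0→∞ = 117.67 + 18.347 = 136.017 µg/mL·h

AUC = 136.0 µg/mL·h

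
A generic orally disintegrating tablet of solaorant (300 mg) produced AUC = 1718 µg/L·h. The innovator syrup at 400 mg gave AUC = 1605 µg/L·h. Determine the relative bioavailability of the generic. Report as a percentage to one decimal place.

F_rel = 142.7%

F_rel = (AUC_test/D_test) / (AUC_ref/D_ref)
      = (1718/300) / (1605/400)
      = 5.72667 / 4.0125 = 1.4272 = 142.72%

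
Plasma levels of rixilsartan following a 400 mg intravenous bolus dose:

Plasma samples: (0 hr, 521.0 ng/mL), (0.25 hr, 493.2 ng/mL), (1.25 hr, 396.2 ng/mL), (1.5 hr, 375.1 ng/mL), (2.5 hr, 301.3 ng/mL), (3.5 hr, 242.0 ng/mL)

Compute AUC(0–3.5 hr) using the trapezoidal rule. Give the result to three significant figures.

AUC = 1280 ng/mL·hr

Trapezoidal AUC_0→3.5:
  [0→0.25]: (521.0+493.2)/2 × 0.25 = 126.775
  [0.25→1.25]: (493.2+396.2)/2 × 1 = 444.7
  [1.25→1.5]: (396.2+375.1)/2 × 0.25 = 96.4125
  [1.5→2.5]: (375.1+301.3)/2 × 1 = 338.2
  [2.5→3.5]: (301.3+242.0)/2 × 1 = 271.65
  Sum = 1277.7375 ng/mL·hr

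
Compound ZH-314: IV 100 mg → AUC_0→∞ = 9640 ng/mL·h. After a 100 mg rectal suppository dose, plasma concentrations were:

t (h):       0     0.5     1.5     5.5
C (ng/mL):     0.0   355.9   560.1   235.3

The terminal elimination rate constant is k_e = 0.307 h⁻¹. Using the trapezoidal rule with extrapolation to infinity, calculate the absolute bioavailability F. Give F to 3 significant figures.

F = 0.301

Trapezoidal AUC_0→5.5 (rectal suppository):
  [0→0.5]: (0.0+355.9)/2 × 0.5 = 88.975
  [0.5→1.5]: (355.9+560.1)/2 × 1 = 458.0
  [1.5→5.5]: (560.1+235.3)/2 × 4 = 1590.8
  Sum = 2137.775 ng/mL·h
Tail: C_last/k_e = 235.3/0.307 = 766.450
AUC_0→∞ (rectal suppository) = 2137.775 + 766.450 = 2904.225 ng/mL·h
F = (AUC_ev/D_ev)/(AUC_iv/D_iv) = (2904.225/100)/(9640/100) = 29.04225/96.4 = 0.3013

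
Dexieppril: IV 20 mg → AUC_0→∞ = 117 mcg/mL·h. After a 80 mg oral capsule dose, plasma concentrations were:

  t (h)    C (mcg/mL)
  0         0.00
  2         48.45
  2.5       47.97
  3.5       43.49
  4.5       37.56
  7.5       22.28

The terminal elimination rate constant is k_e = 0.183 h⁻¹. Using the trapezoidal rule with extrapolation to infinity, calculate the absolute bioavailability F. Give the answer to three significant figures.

F = 0.791

Trapezoidal AUC_0→7.5 (oral capsule):
  [0→2]: (0.00+48.45)/2 × 2 = 48.45
  [2→2.5]: (48.45+47.97)/2 × 0.5 = 24.105
  [2.5→3.5]: (47.97+43.49)/2 × 1 = 45.73
  [3.5→4.5]: (43.49+37.56)/2 × 1 = 40.525
  [4.5→7.5]: (37.56+22.28)/2 × 3 = 89.76
  Sum = 248.57 mcg/mL·h
Tail: C_last/k_e = 22.28/0.183 = 121.749
AUC_0→∞ (oral capsule) = 248.57 + 121.749 = 370.319 mcg/mL·h
F = (AUC_ev/D_ev)/(AUC_iv/D_iv) = (370.319/80)/(117/20) = 4.6289875/5.85 = 0.7913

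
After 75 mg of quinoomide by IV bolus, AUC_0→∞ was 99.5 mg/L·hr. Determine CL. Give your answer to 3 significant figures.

CL = Dose_iv / AUC_0→∞
   = 75 / 99.5 = 0.753769 L/hr

CL = 0.754 L/hr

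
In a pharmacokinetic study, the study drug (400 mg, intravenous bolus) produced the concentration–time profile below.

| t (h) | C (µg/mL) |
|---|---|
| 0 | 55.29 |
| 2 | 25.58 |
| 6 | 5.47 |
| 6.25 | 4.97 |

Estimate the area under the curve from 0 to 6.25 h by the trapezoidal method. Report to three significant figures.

Trapezoidal AUC_0→6.25:
  [0→2]: (55.29+25.58)/2 × 2 = 80.87
  [2→6]: (25.58+5.47)/2 × 4 = 62.1
  [6→6.25]: (5.47+4.97)/2 × 0.25 = 1.305
  Sum = 144.275 µg/mL·h

AUC = 144 µg/mL·h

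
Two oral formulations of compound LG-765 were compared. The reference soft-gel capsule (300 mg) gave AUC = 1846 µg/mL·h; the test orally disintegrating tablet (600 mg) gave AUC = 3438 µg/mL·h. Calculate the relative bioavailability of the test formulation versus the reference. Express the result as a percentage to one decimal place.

F_rel = 93.1%

F_rel = (AUC_test/D_test) / (AUC_ref/D_ref)
      = (3438/600) / (1846/300)
      = 5.73 / 6.15333 = 0.9312 = 93.12%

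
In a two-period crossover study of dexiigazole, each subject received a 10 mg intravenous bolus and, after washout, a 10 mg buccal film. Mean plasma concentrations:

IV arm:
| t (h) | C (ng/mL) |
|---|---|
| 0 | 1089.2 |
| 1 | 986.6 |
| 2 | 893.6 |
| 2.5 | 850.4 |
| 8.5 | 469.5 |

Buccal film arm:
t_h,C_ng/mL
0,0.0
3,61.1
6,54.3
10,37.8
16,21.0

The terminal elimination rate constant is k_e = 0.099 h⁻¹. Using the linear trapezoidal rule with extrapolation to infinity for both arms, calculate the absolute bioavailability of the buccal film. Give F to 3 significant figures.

Trapezoidal AUC_0→8.5 (IV):
  [0→1]: (1089.2+986.6)/2 × 1 = 1037.9
  [1→2]: (986.6+893.6)/2 × 1 = 940.1
  [2→2.5]: (893.6+850.4)/2 × 0.5 = 436.0
  [2.5→8.5]: (850.4+469.5)/2 × 6 = 3959.7
  Sum = 6373.7 ng/mL·h
IV tail: 469.5/0.099 = 4742.424; AUC_iv,0→∞ = 6373.7 + 4742.424 = 11116.124 ng/mL·h
Trapezoidal AUC_0→16 (buccal film):
  [0→3]: (0.0+61.1)/2 × 3 = 91.65
  [3→6]: (61.1+54.3)/2 × 3 = 173.1
  [6→10]: (54.3+37.8)/2 × 4 = 184.2
  [10→16]: (37.8+21.0)/2 × 6 = 176.4
  Sum = 625.35 ng/mL·h
buccal film tail: 21.0/0.099 = 212.121; AUC_ev,0→∞ = 625.35 + 212.121 = 837.471 ng/mL·h
F = (AUC_ev/D_ev)/(AUC_iv/D_iv) = (837.471/10)/(11116.124/10) = 83.7471/1111.6124 = 0.0753

F = 0.0753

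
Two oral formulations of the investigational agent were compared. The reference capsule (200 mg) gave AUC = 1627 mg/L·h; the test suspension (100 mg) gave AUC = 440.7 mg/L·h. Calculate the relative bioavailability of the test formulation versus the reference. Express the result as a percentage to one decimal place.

F_rel = 54.2%

F_rel = (AUC_test/D_test) / (AUC_ref/D_ref)
      = (440.7/100) / (1627/200)
      = 4.407 / 8.135 = 0.5417 = 54.17%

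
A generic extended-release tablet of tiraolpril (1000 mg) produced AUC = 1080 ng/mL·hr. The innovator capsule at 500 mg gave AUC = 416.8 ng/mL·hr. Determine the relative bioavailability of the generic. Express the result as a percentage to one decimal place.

F_rel = (AUC_test/D_test) / (AUC_ref/D_ref)
      = (1080/1000) / (416.8/500)
      = 1.08 / 0.8336 = 1.2956 = 129.56%

F_rel = 129.6%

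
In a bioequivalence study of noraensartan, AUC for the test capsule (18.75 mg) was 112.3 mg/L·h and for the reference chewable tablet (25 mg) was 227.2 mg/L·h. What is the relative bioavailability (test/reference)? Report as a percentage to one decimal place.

F_rel = (AUC_test/D_test) / (AUC_ref/D_ref)
      = (112.3/18.75) / (227.2/25)
      = 5.98933 / 9.088 = 0.6590 = 65.90%

F_rel = 65.9%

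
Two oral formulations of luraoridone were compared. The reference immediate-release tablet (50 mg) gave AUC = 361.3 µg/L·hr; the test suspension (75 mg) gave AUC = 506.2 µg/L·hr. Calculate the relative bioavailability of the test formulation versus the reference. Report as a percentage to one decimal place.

F_rel = (AUC_test/D_test) / (AUC_ref/D_ref)
      = (506.2/75) / (361.3/50)
      = 6.74933 / 7.226 = 0.9340 = 93.40%

F_rel = 93.4%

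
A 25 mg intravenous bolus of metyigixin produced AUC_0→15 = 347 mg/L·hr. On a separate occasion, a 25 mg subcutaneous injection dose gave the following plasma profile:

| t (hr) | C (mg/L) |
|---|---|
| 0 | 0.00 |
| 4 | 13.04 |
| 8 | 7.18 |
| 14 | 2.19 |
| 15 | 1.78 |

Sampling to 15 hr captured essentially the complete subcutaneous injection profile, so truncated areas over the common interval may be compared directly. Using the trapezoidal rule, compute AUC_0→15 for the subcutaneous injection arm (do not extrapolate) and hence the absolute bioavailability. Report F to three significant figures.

Trapezoidal AUC_0→15 (subcutaneous injection):
  [0→4]: (0.00+13.04)/2 × 4 = 26.08
  [4→8]: (13.04+7.18)/2 × 4 = 40.44
  [8→14]: (7.18+2.19)/2 × 6 = 28.11
  [14→15]: (2.19+1.78)/2 × 1 = 1.985
  Sum = 96.615 mg/L·hr
F = (AUC_ev/D_ev)/(AUC_iv/D_iv) = (96.615/25)/(347/25) = 3.8646/13.88 = 0.2784

F = 0.278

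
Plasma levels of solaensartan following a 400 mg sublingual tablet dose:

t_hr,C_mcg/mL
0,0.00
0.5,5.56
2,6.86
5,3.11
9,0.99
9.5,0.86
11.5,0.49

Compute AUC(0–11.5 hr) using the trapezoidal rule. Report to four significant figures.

Trapezoidal AUC_0→11.5:
  [0→0.5]: (0.00+5.56)/2 × 0.5 = 1.39
  [0.5→2]: (5.56+6.86)/2 × 1.5 = 9.315
  [2→5]: (6.86+3.11)/2 × 3 = 14.955
  [5→9]: (3.11+0.99)/2 × 4 = 8.2
  [9→9.5]: (0.99+0.86)/2 × 0.5 = 0.4625
  [9.5→11.5]: (0.86+0.49)/2 × 2 = 1.35
  Sum = 35.6725 mcg/mL·hr

AUC = 35.67 mcg/mL·hr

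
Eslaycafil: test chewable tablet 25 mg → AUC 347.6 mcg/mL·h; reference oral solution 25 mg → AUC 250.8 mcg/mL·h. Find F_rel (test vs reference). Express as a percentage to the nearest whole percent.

F_rel = (AUC_test/D_test) / (AUC_ref/D_ref)
      = (347.6/25) / (250.8/25)
      = 13.904 / 10.032 = 1.3860 = 138.60%

F_rel = 139%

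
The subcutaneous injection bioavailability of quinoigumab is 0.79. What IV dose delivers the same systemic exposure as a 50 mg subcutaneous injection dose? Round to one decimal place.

Systemic exposure from an extravascular dose = F × D_ev, so the equivalent IV dose is F × D_ev.
D_iv = F × D_ev = 0.79 × 50 = 39.5 mg

D_iv = 39.5 mg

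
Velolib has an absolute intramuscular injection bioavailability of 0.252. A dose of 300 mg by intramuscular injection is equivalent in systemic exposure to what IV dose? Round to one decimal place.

Systemic exposure from an extravascular dose = F × D_ev, so the equivalent IV dose is F × D_ev.
D_iv = F × D_ev = 0.252 × 300 = 75.6 mg

D_iv = 75.6 mg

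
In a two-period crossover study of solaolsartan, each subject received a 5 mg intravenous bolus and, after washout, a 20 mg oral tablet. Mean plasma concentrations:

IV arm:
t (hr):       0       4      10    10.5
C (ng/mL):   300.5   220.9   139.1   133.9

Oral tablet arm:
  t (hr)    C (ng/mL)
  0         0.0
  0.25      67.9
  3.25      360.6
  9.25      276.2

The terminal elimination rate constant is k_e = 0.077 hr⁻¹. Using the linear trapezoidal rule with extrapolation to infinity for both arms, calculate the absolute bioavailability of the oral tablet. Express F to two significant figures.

Trapezoidal AUC_0→10.5 (IV):
  [0→4]: (300.5+220.9)/2 × 4 = 1042.8
  [4→10]: (220.9+139.1)/2 × 6 = 1080.0
  [10→10.5]: (139.1+133.9)/2 × 0.5 = 68.25
  Sum = 2191.05 ng/mL·hr
IV tail: 133.9/0.077 = 1738.961; AUC_iv,0→∞ = 2191.05 + 1738.961 = 3930.011 ng/mL·hr
Trapezoidal AUC_0→9.25 (oral tablet):
  [0→0.25]: (0.0+67.9)/2 × 0.25 = 8.4875
  [0.25→3.25]: (67.9+360.6)/2 × 3 = 642.75
  [3.25→9.25]: (360.6+276.2)/2 × 6 = 1910.4
  Sum = 2561.6375 ng/mL·hr
oral tablet tail: 276.2/0.077 = 3587.013; AUC_ev,0→∞ = 2561.6375 + 3587.013 = 6148.6505 ng/mL·hr
F = (AUC_ev/D_ev)/(AUC_iv/D_iv) = (6148.6505/20)/(3930.011/5) = 307.433/786.0022 = 0.3911

F = 0.39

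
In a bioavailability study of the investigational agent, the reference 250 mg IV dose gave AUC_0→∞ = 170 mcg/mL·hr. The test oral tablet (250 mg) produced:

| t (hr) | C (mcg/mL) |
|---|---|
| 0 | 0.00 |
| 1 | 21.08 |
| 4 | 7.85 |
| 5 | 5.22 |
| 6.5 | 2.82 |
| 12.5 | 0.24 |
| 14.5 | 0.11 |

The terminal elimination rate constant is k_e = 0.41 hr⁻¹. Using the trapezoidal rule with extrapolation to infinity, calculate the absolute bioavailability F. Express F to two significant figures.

Trapezoidal AUC_0→14.5 (oral tablet):
  [0→1]: (0.00+21.08)/2 × 1 = 10.54
  [1→4]: (21.08+7.85)/2 × 3 = 43.395
  [4→5]: (7.85+5.22)/2 × 1 = 6.535
  [5→6.5]: (5.22+2.82)/2 × 1.5 = 6.03
  [6.5→12.5]: (2.82+0.24)/2 × 6 = 9.18
  [12.5→14.5]: (0.24+0.11)/2 × 2 = 0.35
  Sum = 76.03 mcg/mL·hr
Tail: C_last/k_e = 0.11/0.41 = 0.268
AUC_0→∞ (oral tablet) = 76.03 + 0.268 = 76.298 mcg/mL·hr
F = (AUC_ev/D_ev)/(AUC_iv/D_iv) = (76.298/250)/(170/250) = 0.305192/0.68 = 0.4488

F = 0.45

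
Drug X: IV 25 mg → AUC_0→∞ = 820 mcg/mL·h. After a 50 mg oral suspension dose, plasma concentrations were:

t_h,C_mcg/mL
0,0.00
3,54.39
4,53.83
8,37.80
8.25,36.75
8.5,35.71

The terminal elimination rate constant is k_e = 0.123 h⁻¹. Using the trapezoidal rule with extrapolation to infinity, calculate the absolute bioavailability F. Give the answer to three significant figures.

F = 0.383

Trapezoidal AUC_0→8.5 (oral suspension):
  [0→3]: (0.00+54.39)/2 × 3 = 81.585
  [3→4]: (54.39+53.83)/2 × 1 = 54.11
  [4→8]: (53.83+37.80)/2 × 4 = 183.26
  [8→8.25]: (37.80+36.75)/2 × 0.25 = 9.31875
  [8.25→8.5]: (36.75+35.71)/2 × 0.25 = 9.0575
  Sum = 337.33125 mcg/mL·h
Tail: C_last/k_e = 35.71/0.123 = 290.325
AUC_0→∞ (oral suspension) = 337.33125 + 290.325 = 627.65625 mcg/mL·h
F = (AUC_ev/D_ev)/(AUC_iv/D_iv) = (627.65625/50)/(820/25) = 12.553125/32.8 = 0.3827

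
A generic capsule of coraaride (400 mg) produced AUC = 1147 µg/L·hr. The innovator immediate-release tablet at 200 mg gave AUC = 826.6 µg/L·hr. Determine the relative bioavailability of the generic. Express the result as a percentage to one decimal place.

F_rel = 69.4%

F_rel = (AUC_test/D_test) / (AUC_ref/D_ref)
      = (1147/400) / (826.6/200)
      = 2.8675 / 4.133 = 0.6938 = 69.38%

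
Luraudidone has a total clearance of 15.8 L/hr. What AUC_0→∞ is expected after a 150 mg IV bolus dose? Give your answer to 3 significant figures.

AUC = 9.49 mg/L·hr

AUC_0→∞ = Dose_iv / CL
        = 150 / 15.8 = 9.49367 mg/L·hr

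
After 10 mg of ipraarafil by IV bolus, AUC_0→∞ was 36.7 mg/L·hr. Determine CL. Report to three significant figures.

CL = Dose_iv / AUC_0→∞
   = 10 / 36.7 = 0.27248 L/hr

CL = 0.272 L/hr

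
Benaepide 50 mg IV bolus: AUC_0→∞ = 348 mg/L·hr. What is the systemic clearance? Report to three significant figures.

CL = 0.144 L/hr

CL = Dose_iv / AUC_0→∞
   = 50 / 348 = 0.143678 L/hr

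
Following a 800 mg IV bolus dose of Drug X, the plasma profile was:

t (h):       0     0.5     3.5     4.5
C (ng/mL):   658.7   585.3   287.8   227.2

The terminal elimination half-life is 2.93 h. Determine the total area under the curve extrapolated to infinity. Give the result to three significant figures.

Trapezoidal AUC_0→4.5:
  [0→0.5]: (658.7+585.3)/2 × 0.5 = 311.0
  [0.5→3.5]: (585.3+287.8)/2 × 3 = 1309.65
  [3.5→4.5]: (287.8+227.2)/2 × 1 = 257.5
  Sum = 1878.15 ng/mL·h
k_e = ln2 / t½ = 0.693147 / 2.93 = 0.2366 h^-1
Extrapolated tail: C_last / k_e = 227.2 / 0.2366 = 960.270
AUC_0→∞ = 1878.15 + 960.270 = 2838.42 ng/mL·h

AUC = 2840 ng/mL·h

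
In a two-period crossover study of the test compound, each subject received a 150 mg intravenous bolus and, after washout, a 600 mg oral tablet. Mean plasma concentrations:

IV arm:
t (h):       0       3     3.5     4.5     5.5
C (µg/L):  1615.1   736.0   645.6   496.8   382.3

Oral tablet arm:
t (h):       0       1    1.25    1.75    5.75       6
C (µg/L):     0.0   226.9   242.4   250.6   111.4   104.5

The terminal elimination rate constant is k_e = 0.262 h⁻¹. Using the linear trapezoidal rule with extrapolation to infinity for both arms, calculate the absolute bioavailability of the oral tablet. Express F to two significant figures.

F = 0.057

Trapezoidal AUC_0→5.5 (IV):
  [0→3]: (1615.1+736.0)/2 × 3 = 3526.65
  [3→3.5]: (736.0+645.6)/2 × 0.5 = 345.4
  [3.5→4.5]: (645.6+496.8)/2 × 1 = 571.2
  [4.5→5.5]: (496.8+382.3)/2 × 1 = 439.55
  Sum = 4882.8 µg/L·h
IV tail: 382.3/0.262 = 1459.160; AUC_iv,0→∞ = 4882.8 + 1459.160 = 6341.96 µg/L·h
Trapezoidal AUC_0→6 (oral tablet):
  [0→1]: (0.0+226.9)/2 × 1 = 113.45
  [1→1.25]: (226.9+242.4)/2 × 0.25 = 58.6625
  [1.25→1.75]: (242.4+250.6)/2 × 0.5 = 123.25
  [1.75→5.75]: (250.6+111.4)/2 × 4 = 724.0
  [5.75→6]: (111.4+104.5)/2 × 0.25 = 26.9875
  Sum = 1046.35 µg/L·h
oral tablet tail: 104.5/0.262 = 398.855; AUC_ev,0→∞ = 1046.35 + 398.855 = 1445.205 µg/L·h
F = (AUC_ev/D_ev)/(AUC_iv/D_iv) = (1445.205/600)/(6341.96/150) = 2.408675/42.2797 = 0.0570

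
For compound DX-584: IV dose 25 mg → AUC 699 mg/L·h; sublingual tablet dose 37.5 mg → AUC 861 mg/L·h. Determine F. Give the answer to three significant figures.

F = 0.821

F = (AUC_ev / D_ev) / (AUC_iv / D_iv)
  = (861/37.5) / (699/25)
  = 22.96 / 27.96 = 0.8212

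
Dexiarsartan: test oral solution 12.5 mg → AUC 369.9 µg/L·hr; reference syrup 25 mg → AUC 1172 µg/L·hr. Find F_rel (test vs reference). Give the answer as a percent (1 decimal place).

F_rel = (AUC_test/D_test) / (AUC_ref/D_ref)
      = (369.9/12.5) / (1172/25)
      = 29.592 / 46.88 = 0.6312 = 63.12%

F_rel = 63.1%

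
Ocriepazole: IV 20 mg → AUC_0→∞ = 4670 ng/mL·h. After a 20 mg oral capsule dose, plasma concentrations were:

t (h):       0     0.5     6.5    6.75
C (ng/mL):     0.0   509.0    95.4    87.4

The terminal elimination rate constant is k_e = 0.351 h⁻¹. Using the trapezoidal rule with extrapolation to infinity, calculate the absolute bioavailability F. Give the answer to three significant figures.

Trapezoidal AUC_0→6.75 (oral capsule):
  [0→0.5]: (0.0+509.0)/2 × 0.5 = 127.25
  [0.5→6.5]: (509.0+95.4)/2 × 6 = 1813.2
  [6.5→6.75]: (95.4+87.4)/2 × 0.25 = 22.85
  Sum = 1963.3 ng/mL·h
Tail: C_last/k_e = 87.4/0.351 = 249.003
AUC_0→∞ (oral capsule) = 1963.3 + 249.003 = 2212.303 ng/mL·h
F = (AUC_ev/D_ev)/(AUC_iv/D_iv) = (2212.303/20)/(4670/20) = 110.61515/233.5 = 0.4737

F = 0.474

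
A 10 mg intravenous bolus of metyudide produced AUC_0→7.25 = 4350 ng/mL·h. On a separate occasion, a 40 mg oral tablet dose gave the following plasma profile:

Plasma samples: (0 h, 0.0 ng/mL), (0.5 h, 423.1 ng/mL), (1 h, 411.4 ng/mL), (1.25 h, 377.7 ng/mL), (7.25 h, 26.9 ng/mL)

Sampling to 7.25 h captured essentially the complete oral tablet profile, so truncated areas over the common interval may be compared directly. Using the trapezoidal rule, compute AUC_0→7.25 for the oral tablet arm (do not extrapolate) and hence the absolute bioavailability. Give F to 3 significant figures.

Trapezoidal AUC_0→7.25 (oral tablet):
  [0→0.5]: (0.0+423.1)/2 × 0.5 = 105.775
  [0.5→1]: (423.1+411.4)/2 × 0.5 = 208.625
  [1→1.25]: (411.4+377.7)/2 × 0.25 = 98.6375
  [1.25→7.25]: (377.7+26.9)/2 × 6 = 1213.8
  Sum = 1626.8375 ng/mL·h
F = (AUC_ev/D_ev)/(AUC_iv/D_iv) = (1626.8375/40)/(4350/10) = 40.6709/435 = 0.0935

F = 0.0935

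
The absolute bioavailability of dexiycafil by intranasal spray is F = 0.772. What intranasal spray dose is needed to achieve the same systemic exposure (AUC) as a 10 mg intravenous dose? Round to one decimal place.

For equal systemic exposure: F × D_ev = D_iv
D_ev = D_iv / F = 10 / 0.772 = 12.9534 mg

D_intranasal = 13.0 mg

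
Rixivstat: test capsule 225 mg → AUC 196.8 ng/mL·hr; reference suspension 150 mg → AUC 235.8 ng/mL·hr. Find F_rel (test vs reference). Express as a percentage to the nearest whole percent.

F_rel = 56%

F_rel = (AUC_test/D_test) / (AUC_ref/D_ref)
      = (196.8/225) / (235.8/150)
      = 0.874667 / 1.572 = 0.5564 = 55.64%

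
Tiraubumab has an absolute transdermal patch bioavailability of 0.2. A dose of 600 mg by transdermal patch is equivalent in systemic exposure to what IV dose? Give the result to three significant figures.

D_iv = 120 mg

Systemic exposure from an extravascular dose = F × D_ev, so the equivalent IV dose is F × D_ev.
D_iv = F × D_ev = 0.2 × 600 = 120 mg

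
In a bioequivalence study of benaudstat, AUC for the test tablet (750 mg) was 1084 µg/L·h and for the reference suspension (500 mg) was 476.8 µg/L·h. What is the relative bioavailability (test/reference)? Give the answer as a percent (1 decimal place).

F_rel = 151.6%

F_rel = (AUC_test/D_test) / (AUC_ref/D_ref)
      = (1084/750) / (476.8/500)
      = 1.44533 / 0.9536 = 1.5157 = 151.57%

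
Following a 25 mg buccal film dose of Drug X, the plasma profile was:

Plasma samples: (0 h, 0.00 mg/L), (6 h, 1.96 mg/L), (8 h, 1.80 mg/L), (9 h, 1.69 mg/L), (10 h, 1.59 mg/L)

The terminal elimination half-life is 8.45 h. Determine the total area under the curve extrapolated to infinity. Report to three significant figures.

Trapezoidal AUC_0→10:
  [0→6]: (0.00+1.96)/2 × 6 = 5.88
  [6→8]: (1.96+1.80)/2 × 2 = 3.76
  [8→9]: (1.80+1.69)/2 × 1 = 1.745
  [9→10]: (1.69+1.59)/2 × 1 = 1.64
  Sum = 13.025 mg/L·h
k_e = ln2 / t½ = 0.693147 / 8.45 = 0.0820 h^-1
Extrapolated tail: C_last / k_e = 1.59 / 0.082 = 19.390
AUC_0→∞ = 13.025 + 19.390 = 32.415 mg/L·h

AUC = 32.4 mg/L·h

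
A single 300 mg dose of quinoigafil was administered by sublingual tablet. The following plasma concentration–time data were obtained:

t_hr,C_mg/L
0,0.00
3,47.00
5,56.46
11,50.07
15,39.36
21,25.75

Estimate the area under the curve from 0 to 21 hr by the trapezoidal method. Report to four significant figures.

Trapezoidal AUC_0→21:
  [0→3]: (0.00+47.00)/2 × 3 = 70.5
  [3→5]: (47.00+56.46)/2 × 2 = 103.46
  [5→11]: (56.46+50.07)/2 × 6 = 319.59
  [11→15]: (50.07+39.36)/2 × 4 = 178.86
  [15→21]: (39.36+25.75)/2 × 6 = 195.33
  Sum = 867.74 mg/L·hr

AUC = 867.7 mg/L·hr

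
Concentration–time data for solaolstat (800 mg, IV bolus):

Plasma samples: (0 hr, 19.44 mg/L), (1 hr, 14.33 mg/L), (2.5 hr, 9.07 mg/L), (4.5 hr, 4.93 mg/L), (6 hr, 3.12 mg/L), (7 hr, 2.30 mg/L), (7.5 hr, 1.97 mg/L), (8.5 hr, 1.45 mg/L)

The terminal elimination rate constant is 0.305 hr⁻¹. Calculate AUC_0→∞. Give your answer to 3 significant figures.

Trapezoidal AUC_0→8.5:
  [0→1]: (19.44+14.33)/2 × 1 = 16.885
  [1→2.5]: (14.33+9.07)/2 × 1.5 = 17.55
  [2.5→4.5]: (9.07+4.93)/2 × 2 = 14.0
  [4.5→6]: (4.93+3.12)/2 × 1.5 = 6.0375
  [6→7]: (3.12+2.30)/2 × 1 = 2.71
  [7→7.5]: (2.30+1.97)/2 × 0.5 = 1.0675
  [7.5→8.5]: (1.97+1.45)/2 × 1 = 1.71
  Sum = 59.96 mg/L·hr
Extrapolated tail: C_last / k_e = 1.45 / 0.305 = 4.754
AUC_0→∞ = 59.96 + 4.754 = 64.714 mg/L·hr

AUC = 64.7 mg/L·hr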